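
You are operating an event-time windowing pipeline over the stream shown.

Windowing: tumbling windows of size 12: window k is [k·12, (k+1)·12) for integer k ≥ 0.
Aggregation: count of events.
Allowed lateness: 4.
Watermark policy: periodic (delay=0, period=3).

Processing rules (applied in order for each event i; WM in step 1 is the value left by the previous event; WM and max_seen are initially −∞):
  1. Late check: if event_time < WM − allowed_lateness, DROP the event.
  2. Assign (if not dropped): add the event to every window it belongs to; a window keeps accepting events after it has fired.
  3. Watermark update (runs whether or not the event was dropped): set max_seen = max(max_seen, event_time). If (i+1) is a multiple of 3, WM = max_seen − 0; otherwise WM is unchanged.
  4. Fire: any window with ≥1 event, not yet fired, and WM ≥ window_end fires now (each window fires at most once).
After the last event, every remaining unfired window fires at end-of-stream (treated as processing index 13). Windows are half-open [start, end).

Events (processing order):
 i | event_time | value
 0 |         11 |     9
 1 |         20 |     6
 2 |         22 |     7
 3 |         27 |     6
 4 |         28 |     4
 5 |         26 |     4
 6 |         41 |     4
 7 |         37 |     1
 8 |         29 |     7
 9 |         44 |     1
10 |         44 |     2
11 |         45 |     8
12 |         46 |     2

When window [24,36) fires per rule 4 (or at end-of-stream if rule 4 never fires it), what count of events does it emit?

4

i=0 t=11 v=9: → [0,12); WM=−∞
i=1 t=20 v=6: → [12,24); WM=−∞
i=2 t=22 v=7: → [12,24); WM=22; [0,12) fires=1
i=3 t=27 v=6: → [24,36); WM=22
i=4 t=28 v=4: → [24,36); WM=22
i=5 t=26 v=4: → [24,36); WM=28; [12,24) fires=2
i=6 t=41 v=4: → [36,48); WM=28
i=7 t=37 v=1: → [36,48); WM=28
i=8 t=29 v=7: → [24,36); WM=41; [24,36) fires=4
i=9 t=44 v=1: → [36,48); WM=41
i=10 t=44 v=2: → [36,48); WM=41
i=11 t=45 v=8: → [36,48); WM=45
i=12 t=46 v=2: → [36,48); WM=45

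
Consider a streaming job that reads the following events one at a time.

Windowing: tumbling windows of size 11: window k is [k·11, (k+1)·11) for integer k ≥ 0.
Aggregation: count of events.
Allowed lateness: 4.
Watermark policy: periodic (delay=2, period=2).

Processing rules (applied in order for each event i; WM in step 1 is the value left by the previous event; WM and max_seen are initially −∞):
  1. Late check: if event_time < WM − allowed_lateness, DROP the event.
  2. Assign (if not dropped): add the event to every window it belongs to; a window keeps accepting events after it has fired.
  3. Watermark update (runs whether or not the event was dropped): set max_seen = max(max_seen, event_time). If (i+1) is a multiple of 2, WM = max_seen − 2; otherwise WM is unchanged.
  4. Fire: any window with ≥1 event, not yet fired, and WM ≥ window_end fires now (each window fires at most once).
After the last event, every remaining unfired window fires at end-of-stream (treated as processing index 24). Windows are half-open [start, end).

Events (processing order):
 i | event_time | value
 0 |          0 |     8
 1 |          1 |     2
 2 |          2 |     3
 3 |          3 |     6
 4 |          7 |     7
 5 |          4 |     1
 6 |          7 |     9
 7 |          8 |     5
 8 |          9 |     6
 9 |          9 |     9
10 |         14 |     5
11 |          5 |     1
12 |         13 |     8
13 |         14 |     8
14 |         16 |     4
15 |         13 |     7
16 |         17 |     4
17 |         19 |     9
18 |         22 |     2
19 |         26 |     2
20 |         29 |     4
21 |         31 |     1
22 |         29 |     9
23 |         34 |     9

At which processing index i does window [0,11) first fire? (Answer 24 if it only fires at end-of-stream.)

11

i=0 t=0 v=8: → [0,11); WM=−∞
i=1 t=1 v=2: → [0,11); WM=-1
i=2 t=2 v=3: → [0,11); WM=-1
i=3 t=3 v=6: → [0,11); WM=1
i=4 t=7 v=7: → [0,11); WM=1
i=5 t=4 v=1: → [0,11); WM=5
i=6 t=7 v=9: → [0,11); WM=5
i=7 t=8 v=5: → [0,11); WM=6
i=8 t=9 v=6: → [0,11); WM=6
i=9 t=9 v=9: → [0,11); WM=7
i=10 t=14 v=5: → [11,22); WM=7
i=11 t=5 v=1: → [0,11); WM=12; [0,11) fires=11
i=12 t=13 v=8: → [11,22); WM=12
i=13 t=14 v=8: → [11,22); WM=12
i=14 t=16 v=4: → [11,22); WM=12
i=15 t=13 v=7: → [11,22); WM=14
i=16 t=17 v=4: → [11,22); WM=14
i=17 t=19 v=9: → [11,22); WM=17
i=18 t=22 v=2: → [22,33); WM=17
i=19 t=26 v=2: → [22,33); WM=24; [11,22) fires=7
i=20 t=29 v=4: → [22,33); WM=24
i=21 t=31 v=1: → [22,33); WM=29
i=22 t=29 v=9: → [22,33); WM=29
i=23 t=34 v=9: → [33,44); WM=32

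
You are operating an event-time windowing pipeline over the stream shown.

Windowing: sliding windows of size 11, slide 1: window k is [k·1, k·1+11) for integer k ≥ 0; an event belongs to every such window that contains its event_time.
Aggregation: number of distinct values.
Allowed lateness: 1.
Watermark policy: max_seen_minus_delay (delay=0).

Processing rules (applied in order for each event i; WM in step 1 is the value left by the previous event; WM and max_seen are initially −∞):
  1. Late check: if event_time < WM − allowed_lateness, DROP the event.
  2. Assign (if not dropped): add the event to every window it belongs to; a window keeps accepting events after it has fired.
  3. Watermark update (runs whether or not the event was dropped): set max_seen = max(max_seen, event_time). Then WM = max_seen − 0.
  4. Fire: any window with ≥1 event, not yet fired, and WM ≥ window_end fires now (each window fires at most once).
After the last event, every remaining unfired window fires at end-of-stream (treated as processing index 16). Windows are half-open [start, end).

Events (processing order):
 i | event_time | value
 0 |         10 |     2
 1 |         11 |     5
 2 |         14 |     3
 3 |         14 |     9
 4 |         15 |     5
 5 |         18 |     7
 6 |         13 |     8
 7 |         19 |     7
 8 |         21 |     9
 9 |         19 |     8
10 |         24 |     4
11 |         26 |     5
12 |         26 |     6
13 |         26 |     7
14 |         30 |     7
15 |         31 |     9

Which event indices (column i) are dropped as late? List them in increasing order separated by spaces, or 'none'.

6 9

i=0 t=10 v=2: → [10,21),[9,20),[8,19),[7,18),[6,17),[5,16),[4,15),[3,14),[2,13),[1,12),[0,11); WM=10
i=1 t=11 v=5: → [11,22),[10,21),[9,20),[8,19),[7,18),[6,17),[5,16),[4,15),[3,14),[2,13),[1,12); WM=11; [0,11) fires=1
i=2 t=14 v=3: → [14,25),[13,24),[12,23),[11,22),[10,21),[9,20),[8,19),[7,18),[6,17),[5,16),[4,15); WM=14; [1,12) fires=2 [2,13) fires=2 [3,14) fires=2
i=3 t=14 v=9: → [14,25),[13,24),[12,23),[11,22),[10,21),[9,20),[8,19),[7,18),[6,17),[5,16),[4,15); WM=14
i=4 t=15 v=5: → [15,26),[14,25),[13,24),[12,23),[11,22),[10,21),[9,20),[8,19),[7,18),[6,17),[5,16); WM=15; [4,15) fires=4
i=5 t=18 v=7: → [18,29),[17,28),[16,27),[15,26),[14,25),[13,24),[12,23),[11,22),[10,21),[9,20),[8,19); WM=18; [5,16) fires=4 [6,17) fires=4 [7,18) fires=4
i=6 t=13 v=8: DROP (t<18-1); WM=18
i=7 t=19 v=7: → [19,30),[18,29),[17,28),[16,27),[15,26),[14,25),[13,24),[12,23),[11,22),[10,21),[9,20); WM=19; [8,19) fires=5
i=8 t=21 v=9: → [21,32),[20,31),[19,30),[18,29),[17,28),[16,27),[15,26),[14,25),[13,24),[12,23),[11,22); WM=21; [9,20) fires=5 [10,21) fires=5
i=9 t=19 v=8: DROP (t<21-1); WM=21
i=10 t=24 v=4: → [24,35),[23,34),[22,33),[21,32),[20,31),[19,30),[18,29),[17,28),[16,27),[15,26),[14,25); WM=24; [11,22) fires=4 [12,23) fires=4 [13,24) fires=4
i=11 t=26 v=5: → [26,37),[25,36),[24,35),[23,34),[22,33),[21,32),[20,31),[19,30),[18,29),[17,28),[16,27); WM=26; [14,25) fires=5 [15,26) fires=4
i=12 t=26 v=6: → [26,37),[25,36),[24,35),[23,34),[22,33),[21,32),[20,31),[19,30),[18,29),[17,28),[16,27); WM=26
i=13 t=26 v=7: → [26,37),[25,36),[24,35),[23,34),[22,33),[21,32),[20,31),[19,30),[18,29),[17,28),[16,27); WM=26
i=14 t=30 v=7: → [30,41),[29,40),[28,39),[27,38),[26,37),[25,36),[24,35),[23,34),[22,33),[21,32),[20,31); WM=30; [16,27) fires=5 [17,28) fires=5 [18,29) fires=5 [19,30) fires=5
i=15 t=31 v=9: → [31,42),[30,41),[29,40),[28,39),[27,38),[26,37),[25,36),[24,35),[23,34),[22,33),[21,32); WM=31; [20,31) fires=5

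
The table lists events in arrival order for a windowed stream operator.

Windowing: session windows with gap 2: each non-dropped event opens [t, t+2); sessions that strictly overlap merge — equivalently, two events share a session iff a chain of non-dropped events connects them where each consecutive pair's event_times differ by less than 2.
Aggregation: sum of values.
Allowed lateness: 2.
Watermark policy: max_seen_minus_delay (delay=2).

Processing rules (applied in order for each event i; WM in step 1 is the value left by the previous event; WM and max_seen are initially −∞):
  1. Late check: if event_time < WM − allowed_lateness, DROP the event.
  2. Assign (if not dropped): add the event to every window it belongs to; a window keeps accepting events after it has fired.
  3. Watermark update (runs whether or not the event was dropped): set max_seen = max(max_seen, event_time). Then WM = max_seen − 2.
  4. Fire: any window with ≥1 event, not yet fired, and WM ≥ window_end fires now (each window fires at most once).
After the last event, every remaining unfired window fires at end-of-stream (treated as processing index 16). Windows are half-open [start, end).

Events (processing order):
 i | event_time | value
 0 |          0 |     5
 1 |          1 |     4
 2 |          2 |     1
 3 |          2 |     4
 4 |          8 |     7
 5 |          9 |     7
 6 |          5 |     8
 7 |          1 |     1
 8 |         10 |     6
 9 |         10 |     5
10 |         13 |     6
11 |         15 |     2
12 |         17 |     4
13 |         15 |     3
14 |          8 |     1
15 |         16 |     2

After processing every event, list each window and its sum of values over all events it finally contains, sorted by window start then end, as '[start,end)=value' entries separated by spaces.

[0,4)=14 [5,7)=8 [8,12)=25 [13,15)=6 [15,19)=11

i=0 t=0 v=5: → [0,2); WM=-2
i=1 t=1 v=4: → [0,3); WM=-1
i=2 t=2 v=1: → [0,4); WM=0
i=3 t=2 v=4: → [0,4); WM=0
i=4 t=8 v=7: → [8,10); WM=6
i=5 t=9 v=7: → [8,11); WM=7
i=6 t=5 v=8: → [5,7); WM=7
i=7 t=1 v=1: DROP (t<7-2); WM=7
i=8 t=10 v=6: → [8,12); WM=8
i=9 t=10 v=5: → [8,12); WM=8
i=10 t=13 v=6: → [13,15); WM=11
i=11 t=15 v=2: → [15,17); WM=13
i=12 t=17 v=4: → [17,19); WM=15
i=13 t=15 v=3: → [15,17); WM=15
i=14 t=8 v=1: DROP (t<15-2); WM=15
i=15 t=16 v=2: → [15,19); WM=15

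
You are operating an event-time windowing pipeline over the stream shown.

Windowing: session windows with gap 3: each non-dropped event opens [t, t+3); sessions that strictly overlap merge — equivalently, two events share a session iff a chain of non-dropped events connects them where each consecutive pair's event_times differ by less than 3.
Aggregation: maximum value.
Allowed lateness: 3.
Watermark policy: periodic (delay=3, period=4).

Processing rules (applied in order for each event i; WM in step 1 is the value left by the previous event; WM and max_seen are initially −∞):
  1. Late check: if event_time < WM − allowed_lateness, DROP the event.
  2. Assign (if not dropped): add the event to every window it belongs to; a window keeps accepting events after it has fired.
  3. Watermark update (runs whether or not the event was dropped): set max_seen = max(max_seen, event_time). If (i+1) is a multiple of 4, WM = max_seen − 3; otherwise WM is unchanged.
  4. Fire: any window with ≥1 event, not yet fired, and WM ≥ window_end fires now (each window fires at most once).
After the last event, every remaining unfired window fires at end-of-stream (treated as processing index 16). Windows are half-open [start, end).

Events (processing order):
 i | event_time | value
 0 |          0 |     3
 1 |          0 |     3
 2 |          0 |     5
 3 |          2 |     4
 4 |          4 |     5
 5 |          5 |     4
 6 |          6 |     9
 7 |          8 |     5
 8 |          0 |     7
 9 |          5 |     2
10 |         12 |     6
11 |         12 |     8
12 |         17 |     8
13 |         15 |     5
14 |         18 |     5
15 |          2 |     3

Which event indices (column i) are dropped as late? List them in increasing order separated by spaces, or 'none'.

i=0 t=0 v=3: → [0,3); WM=−∞
i=1 t=0 v=3: → [0,3); WM=−∞
i=2 t=0 v=5: → [0,3); WM=−∞
i=3 t=2 v=4: → [0,5); WM=-1
i=4 t=4 v=5: → [0,7); WM=-1
i=5 t=5 v=4: → [0,8); WM=-1
i=6 t=6 v=9: → [0,9); WM=-1
i=7 t=8 v=5: → [0,11); WM=5
i=8 t=0 v=7: DROP (t<5-3); WM=5
i=9 t=5 v=2: → [0,11); WM=5
i=10 t=12 v=6: → [12,15); WM=5
i=11 t=12 v=8: → [12,15); WM=9
i=12 t=17 v=8: → [17,20); WM=9
i=13 t=15 v=5: → [15,20); WM=9
i=14 t=18 v=5: → [15,21); WM=9
i=15 t=2 v=3: DROP (t<9-3); WM=15

8 15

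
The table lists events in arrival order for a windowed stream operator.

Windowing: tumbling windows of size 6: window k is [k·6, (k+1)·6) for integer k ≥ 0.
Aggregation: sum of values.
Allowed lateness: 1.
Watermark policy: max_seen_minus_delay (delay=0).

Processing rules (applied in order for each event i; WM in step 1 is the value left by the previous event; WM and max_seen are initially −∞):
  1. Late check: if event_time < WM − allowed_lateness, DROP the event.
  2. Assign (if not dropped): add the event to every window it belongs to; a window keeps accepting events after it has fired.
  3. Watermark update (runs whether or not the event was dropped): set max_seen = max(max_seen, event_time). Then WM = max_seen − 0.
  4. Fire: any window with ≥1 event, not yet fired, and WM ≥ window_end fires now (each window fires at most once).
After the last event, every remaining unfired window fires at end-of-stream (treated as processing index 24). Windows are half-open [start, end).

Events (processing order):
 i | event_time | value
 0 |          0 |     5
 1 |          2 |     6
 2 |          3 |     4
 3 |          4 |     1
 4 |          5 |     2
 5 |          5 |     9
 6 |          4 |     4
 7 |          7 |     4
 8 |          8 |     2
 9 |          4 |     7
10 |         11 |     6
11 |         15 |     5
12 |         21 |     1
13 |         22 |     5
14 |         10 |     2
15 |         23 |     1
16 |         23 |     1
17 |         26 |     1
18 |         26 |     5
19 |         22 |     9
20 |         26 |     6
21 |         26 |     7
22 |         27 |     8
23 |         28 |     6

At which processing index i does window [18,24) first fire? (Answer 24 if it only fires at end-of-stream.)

i=0 t=0 v=5: → [0,6); WM=0
i=1 t=2 v=6: → [0,6); WM=2
i=2 t=3 v=4: → [0,6); WM=3
i=3 t=4 v=1: → [0,6); WM=4
i=4 t=5 v=2: → [0,6); WM=5
i=5 t=5 v=9: → [0,6); WM=5
i=6 t=4 v=4: → [0,6); WM=5
i=7 t=7 v=4: → [6,12); WM=7; [0,6) fires=31
i=8 t=8 v=2: → [6,12); WM=8
i=9 t=4 v=7: DROP (t<8-1); WM=8
i=10 t=11 v=6: → [6,12); WM=11
i=11 t=15 v=5: → [12,18); WM=15; [6,12) fires=12
i=12 t=21 v=1: → [18,24); WM=21; [12,18) fires=5
i=13 t=22 v=5: → [18,24); WM=22
i=14 t=10 v=2: DROP (t<22-1); WM=22
i=15 t=23 v=1: → [18,24); WM=23
i=16 t=23 v=1: → [18,24); WM=23
i=17 t=26 v=1: → [24,30); WM=26; [18,24) fires=8
i=18 t=26 v=5: → [24,30); WM=26
i=19 t=22 v=9: DROP (t<26-1); WM=26
i=20 t=26 v=6: → [24,30); WM=26
i=21 t=26 v=7: → [24,30); WM=26
i=22 t=27 v=8: → [24,30); WM=27
i=23 t=28 v=6: → [24,30); WM=28

17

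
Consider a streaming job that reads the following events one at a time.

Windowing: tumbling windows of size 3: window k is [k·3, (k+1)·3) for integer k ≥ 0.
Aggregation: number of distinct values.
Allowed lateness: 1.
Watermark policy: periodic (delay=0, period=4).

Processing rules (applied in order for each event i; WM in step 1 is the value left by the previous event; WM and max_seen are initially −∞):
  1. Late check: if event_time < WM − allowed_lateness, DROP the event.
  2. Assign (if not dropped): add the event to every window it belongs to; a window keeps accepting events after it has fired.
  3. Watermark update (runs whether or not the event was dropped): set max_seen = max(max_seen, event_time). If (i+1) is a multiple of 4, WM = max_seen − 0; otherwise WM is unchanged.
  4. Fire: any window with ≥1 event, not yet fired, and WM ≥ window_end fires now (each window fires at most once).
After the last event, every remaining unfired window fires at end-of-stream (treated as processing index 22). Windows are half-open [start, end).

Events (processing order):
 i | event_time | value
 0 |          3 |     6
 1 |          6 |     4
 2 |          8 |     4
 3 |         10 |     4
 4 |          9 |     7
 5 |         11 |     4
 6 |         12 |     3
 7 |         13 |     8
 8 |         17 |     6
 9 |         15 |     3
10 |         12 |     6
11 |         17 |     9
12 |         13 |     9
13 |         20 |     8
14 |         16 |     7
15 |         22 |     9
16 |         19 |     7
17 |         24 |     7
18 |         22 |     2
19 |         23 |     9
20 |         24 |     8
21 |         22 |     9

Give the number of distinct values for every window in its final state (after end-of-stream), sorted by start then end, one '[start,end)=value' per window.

[3,6)=1 [6,9)=1 [9,12)=2 [12,15)=3 [15,18)=4 [18,21)=1 [21,24)=2 [24,27)=2

i=0 t=3 v=6: → [3,6); WM=−∞
i=1 t=6 v=4: → [6,9); WM=−∞
i=2 t=8 v=4: → [6,9); WM=−∞
i=3 t=10 v=4: → [9,12); WM=10; [3,6) fires=1 [6,9) fires=1
i=4 t=9 v=7: → [9,12); WM=10
i=5 t=11 v=4: → [9,12); WM=10
i=6 t=12 v=3: → [12,15); WM=10
i=7 t=13 v=8: → [12,15); WM=13; [9,12) fires=2
i=8 t=17 v=6: → [15,18); WM=13
i=9 t=15 v=3: → [15,18); WM=13
i=10 t=12 v=6: → [12,15); WM=13
i=11 t=17 v=9: → [15,18); WM=17; [12,15) fires=3
i=12 t=13 v=9: DROP (t<17-1); WM=17
i=13 t=20 v=8: → [18,21); WM=17
i=14 t=16 v=7: → [15,18); WM=17
i=15 t=22 v=9: → [21,24); WM=22; [15,18) fires=4 [18,21) fires=1
i=16 t=19 v=7: DROP (t<22-1); WM=22
i=17 t=24 v=7: → [24,27); WM=22
i=18 t=22 v=2: → [21,24); WM=22
i=19 t=23 v=9: → [21,24); WM=24; [21,24) fires=2
i=20 t=24 v=8: → [24,27); WM=24
i=21 t=22 v=9: DROP (t<24-1); WM=24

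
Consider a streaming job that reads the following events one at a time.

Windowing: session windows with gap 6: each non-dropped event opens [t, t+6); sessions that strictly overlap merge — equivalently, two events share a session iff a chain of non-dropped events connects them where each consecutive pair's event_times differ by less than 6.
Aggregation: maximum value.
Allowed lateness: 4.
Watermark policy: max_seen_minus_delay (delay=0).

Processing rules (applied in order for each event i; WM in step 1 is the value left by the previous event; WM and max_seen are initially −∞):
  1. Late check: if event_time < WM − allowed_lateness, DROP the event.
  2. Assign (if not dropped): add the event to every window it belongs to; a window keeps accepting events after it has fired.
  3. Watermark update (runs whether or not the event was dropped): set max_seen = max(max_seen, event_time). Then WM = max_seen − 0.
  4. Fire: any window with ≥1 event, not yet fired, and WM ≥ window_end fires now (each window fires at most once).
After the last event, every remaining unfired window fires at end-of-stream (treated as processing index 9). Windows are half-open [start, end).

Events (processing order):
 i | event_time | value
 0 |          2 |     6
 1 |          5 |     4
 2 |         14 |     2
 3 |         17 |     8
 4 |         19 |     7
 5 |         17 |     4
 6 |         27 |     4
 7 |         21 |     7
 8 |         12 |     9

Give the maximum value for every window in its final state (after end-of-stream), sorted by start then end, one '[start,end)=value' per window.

i=0 t=2 v=6: → [2,8); WM=2
i=1 t=5 v=4: → [2,11); WM=5
i=2 t=14 v=2: → [14,20); WM=14
i=3 t=17 v=8: → [14,23); WM=17
i=4 t=19 v=7: → [14,25); WM=19
i=5 t=17 v=4: → [14,25); WM=19
i=6 t=27 v=4: → [27,33); WM=27
i=7 t=21 v=7: DROP (t<27-4); WM=27
i=8 t=12 v=9: DROP (t<27-4); WM=27

[2,11)=6 [14,25)=8 [27,33)=4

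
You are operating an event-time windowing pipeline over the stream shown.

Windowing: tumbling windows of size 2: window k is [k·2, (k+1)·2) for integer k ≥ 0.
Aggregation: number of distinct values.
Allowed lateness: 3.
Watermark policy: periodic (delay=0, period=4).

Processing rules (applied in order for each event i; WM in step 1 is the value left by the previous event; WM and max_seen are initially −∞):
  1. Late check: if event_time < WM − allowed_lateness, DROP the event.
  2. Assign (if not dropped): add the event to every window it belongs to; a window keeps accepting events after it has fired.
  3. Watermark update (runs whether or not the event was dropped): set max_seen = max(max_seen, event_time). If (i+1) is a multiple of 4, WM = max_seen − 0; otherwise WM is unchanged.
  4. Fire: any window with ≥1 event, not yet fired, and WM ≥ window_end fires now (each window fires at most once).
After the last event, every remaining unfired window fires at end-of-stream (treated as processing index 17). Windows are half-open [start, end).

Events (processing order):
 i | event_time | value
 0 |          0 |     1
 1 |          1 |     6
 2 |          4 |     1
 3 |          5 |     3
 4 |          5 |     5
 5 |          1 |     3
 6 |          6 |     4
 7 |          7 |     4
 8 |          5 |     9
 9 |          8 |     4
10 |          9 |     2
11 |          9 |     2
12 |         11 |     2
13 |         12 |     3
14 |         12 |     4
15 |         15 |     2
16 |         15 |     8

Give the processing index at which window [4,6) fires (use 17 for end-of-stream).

7

i=0 t=0 v=1: → [0,2); WM=−∞
i=1 t=1 v=6: → [0,2); WM=−∞
i=2 t=4 v=1: → [4,6); WM=−∞
i=3 t=5 v=3: → [4,6); WM=5; [0,2) fires=2
i=4 t=5 v=5: → [4,6); WM=5
i=5 t=1 v=3: DROP (t<5-3); WM=5
i=6 t=6 v=4: → [6,8); WM=5
i=7 t=7 v=4: → [6,8); WM=7; [4,6) fires=3
i=8 t=5 v=9: → [4,6); WM=7
i=9 t=8 v=4: → [8,10); WM=7
i=10 t=9 v=2: → [8,10); WM=7
i=11 t=9 v=2: → [8,10); WM=9; [6,8) fires=1
i=12 t=11 v=2: → [10,12); WM=9
i=13 t=12 v=3: → [12,14); WM=9
i=14 t=12 v=4: → [12,14); WM=9
i=15 t=15 v=2: → [14,16); WM=15; [8,10) fires=2 [10,12) fires=1 [12,14) fires=2
i=16 t=15 v=8: → [14,16); WM=15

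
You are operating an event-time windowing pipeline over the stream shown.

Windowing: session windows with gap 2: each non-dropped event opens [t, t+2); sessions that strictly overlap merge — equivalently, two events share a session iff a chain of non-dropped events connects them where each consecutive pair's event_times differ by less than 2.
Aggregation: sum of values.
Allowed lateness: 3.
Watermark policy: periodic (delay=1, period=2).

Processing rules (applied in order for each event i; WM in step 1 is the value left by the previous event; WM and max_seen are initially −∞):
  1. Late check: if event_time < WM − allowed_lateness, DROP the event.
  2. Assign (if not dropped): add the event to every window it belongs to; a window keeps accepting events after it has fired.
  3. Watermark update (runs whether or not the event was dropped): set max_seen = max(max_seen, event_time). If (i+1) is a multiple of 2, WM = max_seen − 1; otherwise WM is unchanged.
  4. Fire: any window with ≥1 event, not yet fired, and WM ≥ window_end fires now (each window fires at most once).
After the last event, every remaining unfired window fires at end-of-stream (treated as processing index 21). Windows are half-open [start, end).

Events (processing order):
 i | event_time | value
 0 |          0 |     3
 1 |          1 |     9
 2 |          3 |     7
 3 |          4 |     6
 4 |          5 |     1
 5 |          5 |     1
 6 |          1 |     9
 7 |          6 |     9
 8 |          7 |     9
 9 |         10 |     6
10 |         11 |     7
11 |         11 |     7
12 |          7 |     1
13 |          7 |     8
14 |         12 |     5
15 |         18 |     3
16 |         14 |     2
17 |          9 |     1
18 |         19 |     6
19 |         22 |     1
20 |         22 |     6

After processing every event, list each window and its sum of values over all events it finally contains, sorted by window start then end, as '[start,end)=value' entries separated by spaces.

i=0 t=0 v=3: → [0,2); WM=−∞
i=1 t=1 v=9: → [0,3); WM=0
i=2 t=3 v=7: → [3,5); WM=0
i=3 t=4 v=6: → [3,6); WM=3
i=4 t=5 v=1: → [3,7); WM=3
i=5 t=5 v=1: → [3,7); WM=4
i=6 t=1 v=9: → [0,3); WM=4
i=7 t=6 v=9: → [3,8); WM=5
i=8 t=7 v=9: → [3,9); WM=5
i=9 t=10 v=6: → [10,12); WM=9
i=10 t=11 v=7: → [10,13); WM=9
i=11 t=11 v=7: → [10,13); WM=10
i=12 t=7 v=1: → [3,9); WM=10
i=13 t=7 v=8: → [3,9); WM=10
i=14 t=12 v=5: → [10,14); WM=10
i=15 t=18 v=3: → [18,20); WM=17
i=16 t=14 v=2: → [14,16); WM=17
i=17 t=9 v=1: DROP (t<17-3); WM=17
i=18 t=19 v=6: → [18,21); WM=17
i=19 t=22 v=1: → [22,24); WM=21
i=20 t=22 v=6: → [22,24); WM=21

[0,3)=21 [3,9)=42 [10,14)=25 [14,16)=2 [18,21)=9 [22,24)=7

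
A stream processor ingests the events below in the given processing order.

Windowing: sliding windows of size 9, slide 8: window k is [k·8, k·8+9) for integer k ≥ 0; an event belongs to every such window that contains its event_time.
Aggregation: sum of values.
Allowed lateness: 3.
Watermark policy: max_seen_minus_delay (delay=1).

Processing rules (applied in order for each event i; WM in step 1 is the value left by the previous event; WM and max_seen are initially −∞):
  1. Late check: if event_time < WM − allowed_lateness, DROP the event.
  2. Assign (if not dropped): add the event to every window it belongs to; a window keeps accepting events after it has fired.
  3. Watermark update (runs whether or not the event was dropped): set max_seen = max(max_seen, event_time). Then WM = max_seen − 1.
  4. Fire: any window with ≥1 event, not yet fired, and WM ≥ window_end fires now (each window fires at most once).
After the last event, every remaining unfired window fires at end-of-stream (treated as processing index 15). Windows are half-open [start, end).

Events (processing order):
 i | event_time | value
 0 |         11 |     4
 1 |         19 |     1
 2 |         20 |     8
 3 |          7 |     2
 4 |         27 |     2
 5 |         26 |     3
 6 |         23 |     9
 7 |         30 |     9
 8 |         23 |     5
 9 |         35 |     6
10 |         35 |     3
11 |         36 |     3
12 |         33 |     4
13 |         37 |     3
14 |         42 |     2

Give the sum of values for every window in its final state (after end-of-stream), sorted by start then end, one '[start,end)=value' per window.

i=0 t=11 v=4: → [8,17); WM=10
i=1 t=19 v=1: → [16,25); WM=18; [8,17) fires=4
i=2 t=20 v=8: → [16,25); WM=19
i=3 t=7 v=2: DROP (t<19-3); WM=19
i=4 t=27 v=2: → [24,33); WM=26; [16,25) fires=9
i=5 t=26 v=3: → [24,33); WM=26
i=6 t=23 v=9: → [16,25); WM=26
i=7 t=30 v=9: → [24,33); WM=29
i=8 t=23 v=5: DROP (t<29-3); WM=29
i=9 t=35 v=6: → [32,41); WM=34; [24,33) fires=14
i=10 t=35 v=3: → [32,41); WM=34
i=11 t=36 v=3: → [32,41); WM=35
i=12 t=33 v=4: → [32,41); WM=35
i=13 t=37 v=3: → [32,41); WM=36
i=14 t=42 v=2: → [40,49); WM=41; [32,41) fires=19

[8,17)=4 [16,25)=18 [24,33)=14 [32,41)=19 [40,49)=2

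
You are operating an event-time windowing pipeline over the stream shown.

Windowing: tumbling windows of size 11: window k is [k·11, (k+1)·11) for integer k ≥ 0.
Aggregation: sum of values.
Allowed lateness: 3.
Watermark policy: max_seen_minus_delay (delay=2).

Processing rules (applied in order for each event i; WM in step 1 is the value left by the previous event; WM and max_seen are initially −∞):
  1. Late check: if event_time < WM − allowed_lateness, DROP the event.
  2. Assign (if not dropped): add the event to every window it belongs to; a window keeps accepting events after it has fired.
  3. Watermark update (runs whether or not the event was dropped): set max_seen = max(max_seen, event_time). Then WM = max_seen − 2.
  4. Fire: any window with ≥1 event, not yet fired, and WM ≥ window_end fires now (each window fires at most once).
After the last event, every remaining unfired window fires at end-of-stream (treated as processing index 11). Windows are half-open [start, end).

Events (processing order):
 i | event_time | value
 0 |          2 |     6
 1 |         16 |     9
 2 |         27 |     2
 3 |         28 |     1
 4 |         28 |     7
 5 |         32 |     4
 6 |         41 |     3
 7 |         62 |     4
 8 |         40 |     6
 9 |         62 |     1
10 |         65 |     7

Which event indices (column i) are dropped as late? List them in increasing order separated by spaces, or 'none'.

i=0 t=2 v=6: → [0,11); WM=0
i=1 t=16 v=9: → [11,22); WM=14; [0,11) fires=6
i=2 t=27 v=2: → [22,33); WM=25; [11,22) fires=9
i=3 t=28 v=1: → [22,33); WM=26
i=4 t=28 v=7: → [22,33); WM=26
i=5 t=32 v=4: → [22,33); WM=30
i=6 t=41 v=3: → [33,44); WM=39; [22,33) fires=14
i=7 t=62 v=4: → [55,66); WM=60; [33,44) fires=3
i=8 t=40 v=6: DROP (t<60-3); WM=60
i=9 t=62 v=1: → [55,66); WM=60
i=10 t=65 v=7: → [55,66); WM=63

8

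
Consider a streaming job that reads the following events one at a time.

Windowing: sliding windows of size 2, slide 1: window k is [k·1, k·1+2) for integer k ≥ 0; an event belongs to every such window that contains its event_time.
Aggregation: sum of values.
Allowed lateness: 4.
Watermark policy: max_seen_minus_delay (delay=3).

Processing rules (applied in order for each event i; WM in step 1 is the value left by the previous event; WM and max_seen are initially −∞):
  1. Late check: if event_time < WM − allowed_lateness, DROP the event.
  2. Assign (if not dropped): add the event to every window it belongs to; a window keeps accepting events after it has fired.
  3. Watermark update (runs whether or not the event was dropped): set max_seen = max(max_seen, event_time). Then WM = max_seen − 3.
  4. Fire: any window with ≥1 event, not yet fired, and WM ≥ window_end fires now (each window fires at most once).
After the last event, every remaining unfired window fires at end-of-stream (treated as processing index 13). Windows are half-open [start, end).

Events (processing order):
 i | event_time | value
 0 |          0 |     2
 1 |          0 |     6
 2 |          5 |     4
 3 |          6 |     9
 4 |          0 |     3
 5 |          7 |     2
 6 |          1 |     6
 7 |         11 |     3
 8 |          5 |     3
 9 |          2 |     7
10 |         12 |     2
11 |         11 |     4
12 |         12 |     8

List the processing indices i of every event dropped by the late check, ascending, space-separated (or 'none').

i=0 t=0 v=2: → [0,2); WM=-3
i=1 t=0 v=6: → [0,2); WM=-3
i=2 t=5 v=4: → [5,7),[4,6); WM=2; [0,2) fires=8
i=3 t=6 v=9: → [6,8),[5,7); WM=3
i=4 t=0 v=3: → [0,2); WM=3
i=5 t=7 v=2: → [7,9),[6,8); WM=4
i=6 t=1 v=6: → [1,3),[0,2); WM=4; [1,3) fires=6
i=7 t=11 v=3: → [11,13),[10,12); WM=8; [4,6) fires=4 [5,7) fires=13 [6,8) fires=11
i=8 t=5 v=3: → [5,7),[4,6); WM=8
i=9 t=2 v=7: DROP (t<8-4); WM=8
i=10 t=12 v=2: → [12,14),[11,13); WM=9; [7,9) fires=2
i=11 t=11 v=4: → [11,13),[10,12); WM=9
i=12 t=12 v=8: → [12,14),[11,13); WM=9

9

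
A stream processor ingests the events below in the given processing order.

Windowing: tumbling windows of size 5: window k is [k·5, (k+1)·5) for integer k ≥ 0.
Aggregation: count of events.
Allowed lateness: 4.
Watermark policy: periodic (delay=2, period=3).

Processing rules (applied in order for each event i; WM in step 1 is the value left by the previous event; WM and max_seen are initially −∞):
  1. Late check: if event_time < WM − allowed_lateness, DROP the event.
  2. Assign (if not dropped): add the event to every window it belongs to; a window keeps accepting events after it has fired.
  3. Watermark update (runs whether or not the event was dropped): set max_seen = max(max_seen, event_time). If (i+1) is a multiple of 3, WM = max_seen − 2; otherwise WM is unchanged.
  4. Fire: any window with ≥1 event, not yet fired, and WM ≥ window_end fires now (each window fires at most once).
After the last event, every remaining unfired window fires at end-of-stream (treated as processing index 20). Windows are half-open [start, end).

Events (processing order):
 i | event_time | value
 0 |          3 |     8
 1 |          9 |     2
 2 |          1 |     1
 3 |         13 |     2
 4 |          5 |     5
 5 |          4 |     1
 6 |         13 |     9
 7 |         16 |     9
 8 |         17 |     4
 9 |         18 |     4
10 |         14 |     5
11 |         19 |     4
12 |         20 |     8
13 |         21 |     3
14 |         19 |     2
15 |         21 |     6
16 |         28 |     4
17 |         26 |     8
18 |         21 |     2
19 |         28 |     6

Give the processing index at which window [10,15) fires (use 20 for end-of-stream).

8

i=0 t=3 v=8: → [0,5); WM=−∞
i=1 t=9 v=2: → [5,10); WM=−∞
i=2 t=1 v=1: → [0,5); WM=7; [0,5) fires=2
i=3 t=13 v=2: → [10,15); WM=7
i=4 t=5 v=5: → [5,10); WM=7
i=5 t=4 v=1: → [0,5); WM=11; [5,10) fires=2
i=6 t=13 v=9: → [10,15); WM=11
i=7 t=16 v=9: → [15,20); WM=11
i=8 t=17 v=4: → [15,20); WM=15; [10,15) fires=2
i=9 t=18 v=4: → [15,20); WM=15
i=10 t=14 v=5: → [10,15); WM=15
i=11 t=19 v=4: → [15,20); WM=17
i=12 t=20 v=8: → [20,25); WM=17
i=13 t=21 v=3: → [20,25); WM=17
i=14 t=19 v=2: → [15,20); WM=19
i=15 t=21 v=6: → [20,25); WM=19
i=16 t=28 v=4: → [25,30); WM=19
i=17 t=26 v=8: → [25,30); WM=26; [15,20) fires=5 [20,25) fires=3
i=18 t=21 v=2: DROP (t<26-4); WM=26
i=19 t=28 v=6: → [25,30); WM=26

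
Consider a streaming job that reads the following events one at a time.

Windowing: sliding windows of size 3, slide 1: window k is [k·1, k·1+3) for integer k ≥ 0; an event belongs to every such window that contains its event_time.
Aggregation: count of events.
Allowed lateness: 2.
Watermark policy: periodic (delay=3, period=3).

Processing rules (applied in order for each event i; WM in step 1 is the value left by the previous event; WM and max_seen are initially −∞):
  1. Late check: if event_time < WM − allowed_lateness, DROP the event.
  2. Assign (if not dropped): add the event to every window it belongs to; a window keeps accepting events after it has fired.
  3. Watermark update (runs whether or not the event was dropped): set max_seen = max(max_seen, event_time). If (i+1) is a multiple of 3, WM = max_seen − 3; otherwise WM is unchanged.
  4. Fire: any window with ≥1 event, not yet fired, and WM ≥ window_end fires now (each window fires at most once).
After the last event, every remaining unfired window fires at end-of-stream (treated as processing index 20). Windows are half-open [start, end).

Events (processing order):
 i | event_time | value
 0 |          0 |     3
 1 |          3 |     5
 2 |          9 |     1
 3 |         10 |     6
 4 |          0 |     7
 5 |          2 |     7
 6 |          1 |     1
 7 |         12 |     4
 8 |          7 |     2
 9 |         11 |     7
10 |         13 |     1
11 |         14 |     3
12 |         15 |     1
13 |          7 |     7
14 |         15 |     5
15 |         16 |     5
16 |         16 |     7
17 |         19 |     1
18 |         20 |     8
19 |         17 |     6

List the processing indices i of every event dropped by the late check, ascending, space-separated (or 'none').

4 5 6 13

i=0 t=0 v=3: → [0,3); WM=−∞
i=1 t=3 v=5: → [3,6),[2,5),[1,4); WM=−∞
i=2 t=9 v=1: → [9,12),[8,11),[7,10); WM=6; [0,3) fires=1 [1,4) fires=1 [2,5) fires=1 [3,6) fires=1
i=3 t=10 v=6: → [10,13),[9,12),[8,11); WM=6
i=4 t=0 v=7: DROP (t<6-2); WM=6
i=5 t=2 v=7: DROP (t<6-2); WM=7
i=6 t=1 v=1: DROP (t<7-2); WM=7
i=7 t=12 v=4: → [12,15),[11,14),[10,13); WM=7
i=8 t=7 v=2: → [7,10),[6,9),[5,8); WM=9; [5,8) fires=1 [6,9) fires=1
i=9 t=11 v=7: → [11,14),[10,13),[9,12); WM=9
i=10 t=13 v=1: → [13,16),[12,15),[11,14); WM=9
i=11 t=14 v=3: → [14,17),[13,16),[12,15); WM=11; [7,10) fires=2 [8,11) fires=2
i=12 t=15 v=1: → [15,18),[14,17),[13,16); WM=11
i=13 t=7 v=7: DROP (t<11-2); WM=11
i=14 t=15 v=5: → [15,18),[14,17),[13,16); WM=12; [9,12) fires=3
i=15 t=16 v=5: → [16,19),[15,18),[14,17); WM=12
i=16 t=16 v=7: → [16,19),[15,18),[14,17); WM=12
i=17 t=19 v=1: → [19,22),[18,21),[17,20); WM=16; [10,13) fires=3 [11,14) fires=3 [12,15) fires=3 [13,16) fires=4
i=18 t=20 v=8: → [20,23),[19,22),[18,21); WM=16
i=19 t=17 v=6: → [17,20),[16,19),[15,18); WM=16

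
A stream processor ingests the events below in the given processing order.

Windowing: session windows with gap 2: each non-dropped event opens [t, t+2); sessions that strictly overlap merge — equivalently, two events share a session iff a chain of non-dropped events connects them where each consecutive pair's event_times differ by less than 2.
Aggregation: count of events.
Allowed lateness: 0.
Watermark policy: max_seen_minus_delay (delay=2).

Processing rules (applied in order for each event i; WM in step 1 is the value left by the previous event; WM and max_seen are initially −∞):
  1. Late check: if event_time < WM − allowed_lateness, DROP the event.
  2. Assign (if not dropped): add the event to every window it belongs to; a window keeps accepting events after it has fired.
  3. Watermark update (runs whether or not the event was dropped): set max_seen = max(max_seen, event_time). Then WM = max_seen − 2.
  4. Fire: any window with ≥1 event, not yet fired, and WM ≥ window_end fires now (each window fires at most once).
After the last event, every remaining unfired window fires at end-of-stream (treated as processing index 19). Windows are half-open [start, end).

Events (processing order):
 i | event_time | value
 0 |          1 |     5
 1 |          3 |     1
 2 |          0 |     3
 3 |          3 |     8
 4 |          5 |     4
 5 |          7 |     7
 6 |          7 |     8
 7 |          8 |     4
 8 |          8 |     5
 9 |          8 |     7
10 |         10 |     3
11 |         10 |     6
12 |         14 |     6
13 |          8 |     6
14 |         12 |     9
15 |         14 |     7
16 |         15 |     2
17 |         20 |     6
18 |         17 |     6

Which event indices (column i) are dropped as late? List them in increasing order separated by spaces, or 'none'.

i=0 t=1 v=5: → [1,3); WM=-1
i=1 t=3 v=1: → [3,5); WM=1
i=2 t=0 v=3: DROP (t<1-0); WM=1
i=3 t=3 v=8: → [3,5); WM=1
i=4 t=5 v=4: → [5,7); WM=3
i=5 t=7 v=7: → [7,9); WM=5
i=6 t=7 v=8: → [7,9); WM=5
i=7 t=8 v=4: → [7,10); WM=6
i=8 t=8 v=5: → [7,10); WM=6
i=9 t=8 v=7: → [7,10); WM=6
i=10 t=10 v=3: → [10,12); WM=8
i=11 t=10 v=6: → [10,12); WM=8
i=12 t=14 v=6: → [14,16); WM=12
i=13 t=8 v=6: DROP (t<12-0); WM=12
i=14 t=12 v=9: → [12,14); WM=12
i=15 t=14 v=7: → [14,16); WM=12
i=16 t=15 v=2: → [14,17); WM=13
i=17 t=20 v=6: → [20,22); WM=18
i=18 t=17 v=6: DROP (t<18-0); WM=18

2 13 18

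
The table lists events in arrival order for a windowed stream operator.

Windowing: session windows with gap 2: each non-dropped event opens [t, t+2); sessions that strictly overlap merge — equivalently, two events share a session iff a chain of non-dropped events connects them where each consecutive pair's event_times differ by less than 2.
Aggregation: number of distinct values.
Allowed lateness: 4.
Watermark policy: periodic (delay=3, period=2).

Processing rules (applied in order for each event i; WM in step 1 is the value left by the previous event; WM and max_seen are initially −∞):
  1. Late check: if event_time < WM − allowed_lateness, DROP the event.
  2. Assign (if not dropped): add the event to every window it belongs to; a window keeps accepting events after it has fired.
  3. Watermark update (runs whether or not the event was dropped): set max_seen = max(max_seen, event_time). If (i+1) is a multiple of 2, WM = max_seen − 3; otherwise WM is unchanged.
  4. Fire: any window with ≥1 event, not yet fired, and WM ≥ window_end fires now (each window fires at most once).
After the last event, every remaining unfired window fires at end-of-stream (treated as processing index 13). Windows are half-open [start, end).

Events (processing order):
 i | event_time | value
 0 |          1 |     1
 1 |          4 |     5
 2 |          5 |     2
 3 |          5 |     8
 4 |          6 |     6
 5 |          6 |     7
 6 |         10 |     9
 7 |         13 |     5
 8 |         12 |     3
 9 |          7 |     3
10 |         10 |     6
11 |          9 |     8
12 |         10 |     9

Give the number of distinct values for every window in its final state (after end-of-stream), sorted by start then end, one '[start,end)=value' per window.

[1,3)=1 [4,9)=6 [9,12)=3 [12,15)=2

i=0 t=1 v=1: → [1,3); WM=−∞
i=1 t=4 v=5: → [4,6); WM=1
i=2 t=5 v=2: → [4,7); WM=1
i=3 t=5 v=8: → [4,7); WM=2
i=4 t=6 v=6: → [4,8); WM=2
i=5 t=6 v=7: → [4,8); WM=3
i=6 t=10 v=9: → [10,12); WM=3
i=7 t=13 v=5: → [13,15); WM=10
i=8 t=12 v=3: → [12,15); WM=10
i=9 t=7 v=3: → [4,9); WM=10
i=10 t=10 v=6: → [10,12); WM=10
i=11 t=9 v=8: → [9,12); WM=10
i=12 t=10 v=9: → [9,12); WM=10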